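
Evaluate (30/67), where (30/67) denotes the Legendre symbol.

-1

Factor out 2: 30 = 2·15. Since 67 ≡ 3 (mod 8), (2/67) = -1. Now have -(15/67).
Both 15 ≡ 3 and 67 ≡ 3 (mod 4), so reciprocity gives (15/67) = -(67/15). Reduce: 67 ≡ 7 (mod 15). Now have (7/15).
Both 7 ≡ 3 and 15 ≡ 3 (mod 4), so reciprocity gives (7/15) = -(15/7). Reduce: 15 ≡ 1 (mod 7). Now have -(1/7).
(1/7) = 1. Collecting the sign factors: -1.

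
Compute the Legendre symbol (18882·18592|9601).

-1

By multiplicativity, (18882·18592|9601) = (18882|9601)·(18592|9601).
First factor (18882|9601):
(18882|9601)
  = (9281|9601)    [18882 ≡ 9281 mod 9601]
  = (9601|9281)    [QR: 9281 ≡ 1 mod 4, sign kept]
  = (320|9281)    [9601 ≡ 320 mod 9281]
  = (5|9281)    [9281 ≡ 1 mod 8 ⇒ (2|9281)^6 = +1]
  = (9281|5)    [QR: 5 ≡ 1 mod 4, sign kept]
  = (1|5)    [9281 ≡ 1 mod 5]
  = 1    [(1|5) = 1]
Second factor (18592|9601):
(18592|9601)
  = (8991|9601)    [18592 ≡ 8991 mod 9601]
  = (9601|8991)    [QR: 9601 ≡ 1 mod 4, sign kept]
  = (610|8991)    [9601 ≡ 610 mod 8991]
  = (305|8991)    [8991 ≡ 7 mod 8 ⇒ (2|8991) = +1]
  = (8991|305)    [QR: 305 ≡ 1 mod 4, sign kept]
  = (146|305)    [8991 ≡ 146 mod 305]
  = (73|305)    [305 ≡ 1 mod 8 ⇒ (2|305) = +1]
  = (305|73)    [QR: 73 ≡ 1 mod 4, sign kept]
  = (13|73)    [305 ≡ 13 mod 73]
  = (73|13)    [QR: 13 ≡ 1 mod 4, sign kept]
  = (8|13)    [73 ≡ 8 mod 13]
  = -(1|13)    [13 ≡ 5 mod 8 ⇒ (2|13)^3 = -1]
  = -1    [(1|13) = 1]
Product: (1)·(-1) = -1.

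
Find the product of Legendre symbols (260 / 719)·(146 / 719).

-1

By multiplicativity, (260·146 / 719) = (260 / 719)·(146 / 719).
First factor (260 / 719):
Factor out 2: 260 = 2^2·65. Since 719 ≡ 7 (mod 8), (2 / 719) = +1, and (2 / 719)^2 = +1. Now have (65 / 719).
65 ≡ 1 (mod 4), so quadratic reciprocity gives (65 / 719) = (719 / 65). Reduce: 719 ≡ 4 (mod 65). Now have (4 / 65).
Factor out 2: 4 = 2^2. Since 65 ≡ 1 (mod 8), (2 / 65) = +1, and (2 / 65)^2 = +1. Now have (1 / 65).
(1 / 65) = 1. Collecting the sign factors: 1.
Second factor (146 / 719):
Factor out 2: 146 = 2·73. Since 719 ≡ 7 (mod 8), (2 / 719) = +1. Now have (73 / 719).
73 ≡ 1 (mod 4), so quadratic reciprocity gives (73 / 719) = (719 / 73). Reduce: 719 ≡ 62 (mod 73). Now have (62 / 73).
Factor out 2: 62 = 2·31. Since 73 ≡ 1 (mod 8), (2 / 73) = +1. Now have (31 / 73).
73 ≡ 1 (mod 4), so quadratic reciprocity gives (31 / 73) = (73 / 31). Reduce: 73 ≡ 11 (mod 31). Now have (11 / 31).
Both 11 ≡ 3 and 31 ≡ 3 (mod 4), so reciprocity gives (11 / 31) = -(31 / 11). Reduce: 31 ≡ 9 (mod 11). Now have -(9 / 11).
9 ≡ 1 (mod 4), so quadratic reciprocity gives (9 / 11) = (11 / 9). Reduce: 11 ≡ 2 (mod 9). Now have -(2 / 9).
Factor out 2: 2 = 2. Since 9 ≡ 1 (mod 8), (2 / 9) = +1. Now have -(1 / 9).
(1 / 9) = 1. Collecting the sign factors: -1.
Product: (1)·(-1) = -1.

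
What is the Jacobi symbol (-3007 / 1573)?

(-3007 / 1573)
  = (139 / 1573)    [-3007 ≡ 139 mod 1573]
  = (1573 / 139)    [QR: 1573 ≡ 1 mod 4, sign kept]
  = (44 / 139)    [1573 ≡ 44 mod 139]
  = (11 / 139)    [139 ≡ 3 mod 8 ⇒ (2 / 139)^2 = +1]
  = -(139 / 11)    [QR: both ≡ 3 mod 4, sign flips]
  = -(7 / 11)    [139 ≡ 7 mod 11]
  = (11 / 7)    [QR: both ≡ 3 mod 4, sign flips]
  = (4 / 7)    [11 ≡ 4 mod 7]
  = (1 / 7)    [7 ≡ 7 mod 8 ⇒ (2 / 7)^2 = +1]
  = 1    [(1 / 7) = 1]

1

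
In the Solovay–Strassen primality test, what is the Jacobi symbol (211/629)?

(211/629)
  = (629/211)    [QR: 629 ≡ 1 mod 4, sign kept]
  = (207/211)    [629 ≡ 207 mod 211]
  = -(211/207)    [QR: both ≡ 3 mod 4, sign flips]
  = -(4/207)    [211 ≡ 4 mod 207]
  = -(1/207)    [207 ≡ 7 mod 8 ⇒ (2/207)^2 = +1]
  = -1    [(1/207) = 1]

-1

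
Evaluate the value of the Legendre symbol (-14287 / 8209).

Pull out -1: (-14287 / 8209) = (-1 / 8209)·(14287 / 8209). Since 8209 ≡ 1 (mod 4), (-1 / 8209) = +1. Now have (14287 / 8209).
Reduce the numerator: 14287 ≡ 6078 (mod 8209), so (14287 / 8209) = (6078 / 8209).
Factor out 2: 6078 = 2·3039. Since 8209 ≡ 1 (mod 8), (2 / 8209) = +1. Now have (3039 / 8209).
8209 ≡ 1 (mod 4), so quadratic reciprocity gives (3039 / 8209) = (8209 / 3039). Reduce: 8209 ≡ 2131 (mod 3039). Now have (2131 / 3039).
Both 2131 ≡ 3 and 3039 ≡ 3 (mod 4), so reciprocity gives (2131 / 3039) = -(3039 / 2131). Reduce: 3039 ≡ 908 (mod 2131). Now have -(908 / 2131).
Factor out 2: 908 = 2^2·227. Since 2131 ≡ 3 (mod 8), (2 / 2131) = -1, and (2 / 2131)^2 = +1. Now have -(227 / 2131).
Both 227 ≡ 3 and 2131 ≡ 3 (mod 4), so reciprocity gives (227 / 2131) = -(2131 / 227). Reduce: 2131 ≡ 88 (mod 227). Now have (88 / 227).
Factor out 2: 88 = 2^3·11. Since 227 ≡ 3 (mod 8), (2 / 227) = -1, and (2 / 227)^3 = -1. Now have -(11 / 227).
Both 11 ≡ 3 and 227 ≡ 3 (mod 4), so reciprocity gives (11 / 227) = -(227 / 11). Reduce: 227 ≡ 7 (mod 11). Now have (7 / 11).
Both 7 ≡ 3 and 11 ≡ 3 (mod 4), so reciprocity gives (7 / 11) = -(11 / 7). Reduce: 11 ≡ 4 (mod 7). Now have -(4 / 7).
Factor out 2: 4 = 2^2. Since 7 ≡ 7 (mod 8), (2 / 7) = +1, and (2 / 7)^2 = +1. Now have -(1 / 7).
(1 / 7) = 1. Collecting the sign factors: -1.

-1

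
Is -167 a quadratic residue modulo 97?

Pull out -1: (-167/97) = (-1/97)·(167/97). Since 97 ≡ 1 (mod 4), (-1/97) = +1. Now have (167/97).
Reduce the numerator: 167 ≡ 70 (mod 97), so (167/97) = (70/97).
Factor out 2: 70 = 2·35. Since 97 ≡ 1 (mod 8), (2/97) = +1. Now have (35/97).
97 ≡ 1 (mod 4), so quadratic reciprocity gives (35/97) = (97/35). Reduce: 97 ≡ 27 (mod 35). Now have (27/35).
Both 27 ≡ 3 and 35 ≡ 3 (mod 4), so reciprocity gives (27/35) = -(35/27). Reduce: 35 ≡ 8 (mod 27). Now have -(8/27).
Factor out 2: 8 = 2^3. Since 27 ≡ 3 (mod 8), (2/27) = -1, and (2/27)^3 = -1. Now have (1/27).
(1/27) = 1. Collecting the sign factors: 1.
The Legendre symbol is 1, so x^2 ≡ -167 (mod 97) has solution.

yes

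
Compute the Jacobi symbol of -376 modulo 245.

1

(-376|245)
  = (376|245)    [245 ≡ 1 mod 4 ⇒ (-1|245) = +1]
  = (131|245)    [376 ≡ 131 mod 245]
  = (245|131)    [QR: 245 ≡ 1 mod 4, sign kept]
  = (114|131)    [245 ≡ 114 mod 131]
  = -(57|131)    [131 ≡ 3 mod 8 ⇒ (2|131) = -1]
  = -(131|57)    [QR: 57 ≡ 1 mod 4, sign kept]
  = -(17|57)    [131 ≡ 17 mod 57]
  = -(57|17)    [QR: 17 ≡ 1 mod 4, sign kept]
  = -(6|17)    [57 ≡ 6 mod 17]
  = -(3|17)    [17 ≡ 1 mod 8 ⇒ (2|17) = +1]
  = -(17|3)    [QR: 17 ≡ 1 mod 4, sign kept]
  = -(2|3)    [17 ≡ 2 mod 3]
  = (1|3)    [3 ≡ 3 mod 8 ⇒ (2|3) = -1]
  = 1    [(1|3) = 1]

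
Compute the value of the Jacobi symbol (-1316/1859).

Reduce the numerator: -1316 ≡ 543 (mod 1859), so (-1316/1859) = (543/1859).
Both 543 ≡ 3 and 1859 ≡ 3 (mod 4), so reciprocity gives (543/1859) = -(1859/543). Reduce: 1859 ≡ 230 (mod 543). Now have -(230/543).
Factor out 2: 230 = 2·115. Since 543 ≡ 7 (mod 8), (2/543) = +1. Now have -(115/543).
Both 115 ≡ 3 and 543 ≡ 3 (mod 4), so reciprocity gives (115/543) = -(543/115). Reduce: 543 ≡ 83 (mod 115). Now have (83/115).
Both 83 ≡ 3 and 115 ≡ 3 (mod 4), so reciprocity gives (83/115) = -(115/83). Reduce: 115 ≡ 32 (mod 83). Now have -(32/83).
Factor out 2: 32 = 2^5. Since 83 ≡ 3 (mod 8), (2/83) = -1, and (2/83)^5 = -1. Now have (1/83).
(1/83) = 1. Collecting the sign factors: 1.

1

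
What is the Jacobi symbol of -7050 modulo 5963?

1

Pull out -1: (-7050|5963) = (-1|5963)·(7050|5963). Since 5963 ≡ 3 (mod 4), (-1|5963) = -1. Now have -(7050|5963).
Reduce the numerator: 7050 ≡ 1087 (mod 5963), so (7050|5963) = (1087|5963).
Both 1087 ≡ 3 and 5963 ≡ 3 (mod 4), so reciprocity gives (1087|5963) = -(5963|1087). Reduce: 5963 ≡ 528 (mod 1087). Now have (528|1087).
Factor out 2: 528 = 2^4·33. Since 1087 ≡ 7 (mod 8), (2|1087) = +1, and (2|1087)^4 = +1. Now have (33|1087).
33 ≡ 1 (mod 4), so quadratic reciprocity gives (33|1087) = (1087|33). Reduce: 1087 ≡ 31 (mod 33). Now have (31|33).
33 ≡ 1 (mod 4), so quadratic reciprocity gives (31|33) = (33|31). Reduce: 33 ≡ 2 (mod 31). Now have (2|31).
Factor out 2: 2 = 2. Since 31 ≡ 7 (mod 8), (2|31) = +1. Now have (1|31).
(1|31) = 1. Collecting the sign factors: 1.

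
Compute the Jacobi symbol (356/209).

Reduce the numerator: 356 ≡ 147 (mod 209), so (356/209) = (147/209).
209 ≡ 1 (mod 4), so quadratic reciprocity gives (147/209) = (209/147). Reduce: 209 ≡ 62 (mod 147). Now have (62/147).
Factor out 2: 62 = 2·31. Since 147 ≡ 3 (mod 8), (2/147) = -1. Now have -(31/147).
Both 31 ≡ 3 and 147 ≡ 3 (mod 4), so reciprocity gives (31/147) = -(147/31). Reduce: 147 ≡ 23 (mod 31). Now have (23/31).
Both 23 ≡ 3 and 31 ≡ 3 (mod 4), so reciprocity gives (23/31) = -(31/23). Reduce: 31 ≡ 8 (mod 23). Now have -(8/23).
Factor out 2: 8 = 2^3. Since 23 ≡ 7 (mod 8), (2/23) = +1, and (2/23)^3 = +1. Now have -(1/23).
(1/23) = 1. Collecting the sign factors: -1.

-1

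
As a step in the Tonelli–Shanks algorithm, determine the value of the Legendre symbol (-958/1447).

(-958/1447)
  = -(958/1447)    [1447 ≡ 3 mod 4 ⇒ (-1/1447) = -1]
  = -(479/1447)    [1447 ≡ 7 mod 8 ⇒ (2/1447) = +1]
  = (1447/479)    [QR: both ≡ 3 mod 4, sign flips]
  = (10/479)    [1447 ≡ 10 mod 479]
  = (5/479)    [479 ≡ 7 mod 8 ⇒ (2/479) = +1]
  = (479/5)    [QR: 5 ≡ 1 mod 4, sign kept]
  = (4/5)    [479 ≡ 4 mod 5]
  = (1/5)    [5 ≡ 5 mod 8 ⇒ (2/5)^2 = +1]
  = 1    [(1/5) = 1]

1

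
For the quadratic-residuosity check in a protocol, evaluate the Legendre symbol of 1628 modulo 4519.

1

Factor out 2: 1628 = 2^2·407. Since 4519 ≡ 7 (mod 8), (2 / 4519) = +1, and (2 / 4519)^2 = +1. Now have (407 / 4519).
Both 407 ≡ 3 and 4519 ≡ 3 (mod 4), so reciprocity gives (407 / 4519) = -(4519 / 407). Reduce: 4519 ≡ 42 (mod 407). Now have -(42 / 407).
Factor out 2: 42 = 2·21. Since 407 ≡ 7 (mod 8), (2 / 407) = +1. Now have -(21 / 407).
21 ≡ 1 (mod 4), so quadratic reciprocity gives (21 / 407) = (407 / 21). Reduce: 407 ≡ 8 (mod 21). Now have -(8 / 21).
Factor out 2: 8 = 2^3. Since 21 ≡ 5 (mod 8), (2 / 21) = -1, and (2 / 21)^3 = -1. Now have (1 / 21).
(1 / 21) = 1. Collecting the sign factors: 1.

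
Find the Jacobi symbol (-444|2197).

-1

Reduce the numerator: -444 ≡ 1753 (mod 2197), so (-444|2197) = (1753|2197).
1753 ≡ 1 (mod 4), so quadratic reciprocity gives (1753|2197) = (2197|1753). Reduce: 2197 ≡ 444 (mod 1753). Now have (444|1753).
Factor out 2: 444 = 2^2·111. Since 1753 ≡ 1 (mod 8), (2|1753) = +1, and (2|1753)^2 = +1. Now have (111|1753).
1753 ≡ 1 (mod 4), so quadratic reciprocity gives (111|1753) = (1753|111). Reduce: 1753 ≡ 88 (mod 111). Now have (88|111).
Factor out 2: 88 = 2^3·11. Since 111 ≡ 7 (mod 8), (2|111) = +1, and (2|111)^3 = +1. Now have (11|111).
Both 11 ≡ 3 and 111 ≡ 3 (mod 4), so reciprocity gives (11|111) = -(111|11). Reduce: 111 ≡ 1 (mod 11). Now have -(1|11).
(1|11) = 1. Collecting the sign factors: -1.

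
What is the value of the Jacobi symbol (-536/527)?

(-536/527)
  = (518/527)    [-536 ≡ 518 mod 527]
  = (259/527)    [527 ≡ 7 mod 8 ⇒ (2/527) = +1]
  = -(527/259)    [QR: both ≡ 3 mod 4, sign flips]
  = -(9/259)    [527 ≡ 9 mod 259]
  = -(259/9)    [QR: 9 ≡ 1 mod 4, sign kept]
  = -(7/9)    [259 ≡ 7 mod 9]
  = -(9/7)    [QR: 9 ≡ 1 mod 4, sign kept]
  = -(2/7)    [9 ≡ 2 mod 7]
  = -(1/7)    [7 ≡ 7 mod 8 ⇒ (2/7) = +1]
  = -1    [(1/7) = 1]

-1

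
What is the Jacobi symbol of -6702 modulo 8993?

1

Reduce the numerator: -6702 ≡ 2291 (mod 8993), so (-6702|8993) = (2291|8993).
8993 ≡ 1 (mod 4), so quadratic reciprocity gives (2291|8993) = (8993|2291). Reduce: 8993 ≡ 2120 (mod 2291). Now have (2120|2291).
Factor out 2: 2120 = 2^3·265. Since 2291 ≡ 3 (mod 8), (2|2291) = -1, and (2|2291)^3 = -1. Now have -(265|2291).
265 ≡ 1 (mod 4), so quadratic reciprocity gives (265|2291) = (2291|265). Reduce: 2291 ≡ 171 (mod 265). Now have -(171|265).
265 ≡ 1 (mod 4), so quadratic reciprocity gives (171|265) = (265|171). Reduce: 265 ≡ 94 (mod 171). Now have -(94|171).
Factor out 2: 94 = 2·47. Since 171 ≡ 3 (mod 8), (2|171) = -1. Now have (47|171).
Both 47 ≡ 3 and 171 ≡ 3 (mod 4), so reciprocity gives (47|171) = -(171|47). Reduce: 171 ≡ 30 (mod 47). Now have -(30|47).
Factor out 2: 30 = 2·15. Since 47 ≡ 7 (mod 8), (2|47) = +1. Now have -(15|47).
Both 15 ≡ 3 and 47 ≡ 3 (mod 4), so reciprocity gives (15|47) = -(47|15). Reduce: 47 ≡ 2 (mod 15). Now have (2|15).
Factor out 2: 2 = 2. Since 15 ≡ 7 (mod 8), (2|15) = +1. Now have (1|15).
(1|15) = 1. Collecting the sign factors: 1.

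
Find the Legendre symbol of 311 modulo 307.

1

Reduce the numerator: 311 ≡ 4 (mod 307), so (311|307) = (4|307).
Factor out 2: 4 = 2^2. Since 307 ≡ 3 (mod 8), (2|307) = -1, and (2|307)^2 = +1. Now have (1|307).
(1|307) = 1. Collecting the sign factors: 1.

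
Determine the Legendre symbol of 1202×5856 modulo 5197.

By multiplicativity, (1202·5856/5197) = (1202/5197)·(5856/5197).
First factor (1202/5197):
(1202/5197)
  = -(601/5197)    [5197 ≡ 5 mod 8 ⇒ (2/5197) = -1]
  = -(5197/601)    [QR: 601 ≡ 1 mod 4, sign kept]
  = -(389/601)    [5197 ≡ 389 mod 601]
  = -(601/389)    [QR: 389 ≡ 1 mod 4, sign kept]
  = -(212/389)    [601 ≡ 212 mod 389]
  = -(53/389)    [389 ≡ 5 mod 8 ⇒ (2/389)^2 = +1]
  = -(389/53)    [QR: 53 ≡ 1 mod 4, sign kept]
  = -(18/53)    [389 ≡ 18 mod 53]
  = (9/53)    [53 ≡ 5 mod 8 ⇒ (2/53) = -1]
  = (53/9)    [QR: 9 ≡ 1 mod 4, sign kept]
  = (8/9)    [53 ≡ 8 mod 9]
  = (1/9)    [9 ≡ 1 mod 8 ⇒ (2/9)^3 = +1]
  = 1    [(1/9) = 1]
Second factor (5856/5197):
(5856/5197)
  = (659/5197)    [5856 ≡ 659 mod 5197]
  = (5197/659)    [QR: 5197 ≡ 1 mod 4, sign kept]
  = (584/659)    [5197 ≡ 584 mod 659]
  = -(73/659)    [659 ≡ 3 mod 8 ⇒ (2/659)^3 = -1]
  = -(659/73)    [QR: 73 ≡ 1 mod 4, sign kept]
  = -(2/73)    [659 ≡ 2 mod 73]
  = -(1/73)    [73 ≡ 1 mod 8 ⇒ (2/73) = +1]
  = -1    [(1/73) = 1]
Product: (1)·(-1) = -1.

-1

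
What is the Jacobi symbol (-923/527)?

(-923/527)
  = (131/527)    [-923 ≡ 131 mod 527]
  = -(527/131)    [QR: both ≡ 3 mod 4, sign flips]
  = -(3/131)    [527 ≡ 3 mod 131]
  = (131/3)    [QR: both ≡ 3 mod 4, sign flips]
  = (2/3)    [131 ≡ 2 mod 3]
  = -(1/3)    [3 ≡ 3 mod 8 ⇒ (2/3) = -1]
  = -1    [(1/3) = 1]

-1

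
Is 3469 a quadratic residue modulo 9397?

3469 ≡ 1 (mod 4), so quadratic reciprocity gives (3469/9397) = (9397/3469). Reduce: 9397 ≡ 2459 (mod 3469). Now have (2459/3469).
3469 ≡ 1 (mod 4), so quadratic reciprocity gives (2459/3469) = (3469/2459). Reduce: 3469 ≡ 1010 (mod 2459). Now have (1010/2459).
Factor out 2: 1010 = 2·505. Since 2459 ≡ 3 (mod 8), (2/2459) = -1. Now have -(505/2459).
505 ≡ 1 (mod 4), so quadratic reciprocity gives (505/2459) = (2459/505). Reduce: 2459 ≡ 439 (mod 505). Now have -(439/505).
505 ≡ 1 (mod 4), so quadratic reciprocity gives (439/505) = (505/439). Reduce: 505 ≡ 66 (mod 439). Now have -(66/439).
Factor out 2: 66 = 2·33. Since 439 ≡ 7 (mod 8), (2/439) = +1. Now have -(33/439).
33 ≡ 1 (mod 4), so quadratic reciprocity gives (33/439) = (439/33). Reduce: 439 ≡ 10 (mod 33). Now have -(10/33).
Factor out 2: 10 = 2·5. Since 33 ≡ 1 (mod 8), (2/33) = +1. Now have -(5/33).
5 ≡ 1 (mod 4), so quadratic reciprocity gives (5/33) = (33/5). Reduce: 33 ≡ 3 (mod 5). Now have -(3/5).
5 ≡ 1 (mod 4), so quadratic reciprocity gives (3/5) = (5/3). Reduce: 5 ≡ 2 (mod 3). Now have -(2/3).
Factor out 2: 2 = 2. Since 3 ≡ 3 (mod 8), (2/3) = -1. Now have (1/3).
(1/3) = 1. Collecting the sign factors: 1.
The Legendre symbol is 1, so x^2 ≡ 3469 (mod 9397) has solution.

yes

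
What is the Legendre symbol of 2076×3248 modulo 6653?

By multiplicativity, (2076·3248|6653) = (2076|6653)·(3248|6653).
First factor (2076|6653):
(2076|6653)
  = (519|6653)    [6653 ≡ 5 mod 8 ⇒ (2|6653)^2 = +1]
  = (6653|519)    [QR: 6653 ≡ 1 mod 4, sign kept]
  = (425|519)    [6653 ≡ 425 mod 519]
  = (519|425)    [QR: 425 ≡ 1 mod 4, sign kept]
  = (94|425)    [519 ≡ 94 mod 425]
  = (47|425)    [425 ≡ 1 mod 8 ⇒ (2|425) = +1]
  = (425|47)    [QR: 425 ≡ 1 mod 4, sign kept]
  = (2|47)    [425 ≡ 2 mod 47]
  = (1|47)    [47 ≡ 7 mod 8 ⇒ (2|47) = +1]
  = 1    [(1|47) = 1]
Second factor (3248|6653):
(3248|6653)
  = (203|6653)    [6653 ≡ 5 mod 8 ⇒ (2|6653)^4 = +1]
  = (6653|203)    [QR: 6653 ≡ 1 mod 4, sign kept]
  = (157|203)    [6653 ≡ 157 mod 203]
  = (203|157)    [QR: 157 ≡ 1 mod 4, sign kept]
  = (46|157)    [203 ≡ 46 mod 157]
  = -(23|157)    [157 ≡ 5 mod 8 ⇒ (2|157) = -1]
  = -(157|23)    [QR: 157 ≡ 1 mod 4, sign kept]
  = -(19|23)    [157 ≡ 19 mod 23]
  = (23|19)    [QR: both ≡ 3 mod 4, sign flips]
  = (4|19)    [23 ≡ 4 mod 19]
  = (1|19)    [19 ≡ 3 mod 8 ⇒ (2|19)^2 = +1]
  = 1    [(1|19) = 1]
Product: (1)·(1) = 1.

1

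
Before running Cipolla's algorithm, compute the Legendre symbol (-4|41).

1

(-4|41)
  = (37|41)    [-4 ≡ 37 mod 41]
  = (41|37)    [QR: 37 ≡ 1 mod 4, sign kept]
  = (4|37)    [41 ≡ 4 mod 37]
  = (1|37)    [37 ≡ 5 mod 8 ⇒ (2|37)^2 = +1]
  = 1    [(1|37) = 1]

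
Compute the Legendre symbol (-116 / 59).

Reduce the numerator: -116 ≡ 2 (mod 59), so (-116 / 59) = (2 / 59).
Factor out 2: 2 = 2. Since 59 ≡ 3 (mod 8), (2 / 59) = -1. Now have -(1 / 59).
(1 / 59) = 1. Collecting the sign factors: -1.

-1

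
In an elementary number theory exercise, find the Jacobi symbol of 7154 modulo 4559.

-1

Reduce the numerator: 7154 ≡ 2595 (mod 4559), so (7154/4559) = (2595/4559).
Both 2595 ≡ 3 and 4559 ≡ 3 (mod 4), so reciprocity gives (2595/4559) = -(4559/2595). Reduce: 4559 ≡ 1964 (mod 2595). Now have -(1964/2595).
Factor out 2: 1964 = 2^2·491. Since 2595 ≡ 3 (mod 8), (2/2595) = -1, and (2/2595)^2 = +1. Now have -(491/2595).
Both 491 ≡ 3 and 2595 ≡ 3 (mod 4), so reciprocity gives (491/2595) = -(2595/491). Reduce: 2595 ≡ 140 (mod 491). Now have (140/491).
Factor out 2: 140 = 2^2·35. Since 491 ≡ 3 (mod 8), (2/491) = -1, and (2/491)^2 = +1. Now have (35/491).
Both 35 ≡ 3 and 491 ≡ 3 (mod 4), so reciprocity gives (35/491) = -(491/35). Reduce: 491 ≡ 1 (mod 35). Now have -(1/35).
(1/35) = 1. Collecting the sign factors: -1.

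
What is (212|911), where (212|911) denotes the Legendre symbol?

1

Factor out 2: 212 = 2^2·53. Since 911 ≡ 7 (mod 8), (2|911) = +1, and (2|911)^2 = +1. Now have (53|911).
53 ≡ 1 (mod 4), so quadratic reciprocity gives (53|911) = (911|53). Reduce: 911 ≡ 10 (mod 53). Now have (10|53).
Factor out 2: 10 = 2·5. Since 53 ≡ 5 (mod 8), (2|53) = -1. Now have -(5|53).
5 ≡ 1 (mod 4), so quadratic reciprocity gives (5|53) = (53|5). Reduce: 53 ≡ 3 (mod 5). Now have -(3|5).
5 ≡ 1 (mod 4), so quadratic reciprocity gives (3|5) = (5|3). Reduce: 5 ≡ 2 (mod 3). Now have -(2|3).
Factor out 2: 2 = 2. Since 3 ≡ 3 (mod 8), (2|3) = -1. Now have (1|3).
(1|3) = 1. Collecting the sign factors: 1.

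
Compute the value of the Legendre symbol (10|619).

-1

(10|619)
  = -(5|619)    [619 ≡ 3 mod 8 ⇒ (2|619) = -1]
  = -(619|5)    [QR: 5 ≡ 1 mod 4, sign kept]
  = -(4|5)    [619 ≡ 4 mod 5]
  = -(1|5)    [5 ≡ 5 mod 8 ⇒ (2|5)^2 = +1]
  = -1    [(1|5) = 1]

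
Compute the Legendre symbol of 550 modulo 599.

-1

(550/599)
  = (275/599)    [599 ≡ 7 mod 8 ⇒ (2/599) = +1]
  = -(599/275)    [QR: both ≡ 3 mod 4, sign flips]
  = -(49/275)    [599 ≡ 49 mod 275]
  = -(275/49)    [QR: 49 ≡ 1 mod 4, sign kept]
  = -(30/49)    [275 ≡ 30 mod 49]
  = -(15/49)    [49 ≡ 1 mod 8 ⇒ (2/49) = +1]
  = -(49/15)    [QR: 49 ≡ 1 mod 4, sign kept]
  = -(4/15)    [49 ≡ 4 mod 15]
  = -(1/15)    [15 ≡ 7 mod 8 ⇒ (2/15)^2 = +1]
  = -1    [(1/15) = 1]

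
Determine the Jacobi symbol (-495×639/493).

1

By multiplicativity, (-495·639/493) = (-495/493)·(639/493).
First factor (-495/493):
Reduce the numerator: -495 ≡ 491 (mod 493), so (-495/493) = (491/493).
493 ≡ 1 (mod 4), so quadratic reciprocity gives (491/493) = (493/491). Reduce: 493 ≡ 2 (mod 491). Now have (2/491).
Factor out 2: 2 = 2. Since 491 ≡ 3 (mod 8), (2/491) = -1. Now have -(1/491).
(1/491) = 1. Collecting the sign factors: -1.
Second factor (639/493):
Reduce the numerator: 639 ≡ 146 (mod 493), so (639/493) = (146/493).
Factor out 2: 146 = 2·73. Since 493 ≡ 5 (mod 8), (2/493) = -1. Now have -(73/493).
73 ≡ 1 (mod 4), so quadratic reciprocity gives (73/493) = (493/73). Reduce: 493 ≡ 55 (mod 73). Now have -(55/73).
73 ≡ 1 (mod 4), so quadratic reciprocity gives (55/73) = (73/55). Reduce: 73 ≡ 18 (mod 55). Now have -(18/55).
Factor out 2: 18 = 2·9. Since 55 ≡ 7 (mod 8), (2/55) = +1. Now have -(9/55).
9 ≡ 1 (mod 4), so quadratic reciprocity gives (9/55) = (55/9). Reduce: 55 ≡ 1 (mod 9). Now have -(1/9).
(1/9) = 1. Collecting the sign factors: -1.
Product: (-1)·(-1) = 1.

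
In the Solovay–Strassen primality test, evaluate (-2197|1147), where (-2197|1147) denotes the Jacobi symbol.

(-2197|1147)
  = (97|1147)    [-2197 ≡ 97 mod 1147]
  = (1147|97)    [QR: 97 ≡ 1 mod 4, sign kept]
  = (80|97)    [1147 ≡ 80 mod 97]
  = (5|97)    [97 ≡ 1 mod 8 ⇒ (2|97)^4 = +1]
  = (97|5)    [QR: 5 ≡ 1 mod 4, sign kept]
  = (2|5)    [97 ≡ 2 mod 5]
  = -(1|5)    [5 ≡ 5 mod 8 ⇒ (2|5) = -1]
  = -1    [(1|5) = 1]

-1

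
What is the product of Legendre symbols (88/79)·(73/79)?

1

By multiplicativity, (88·73/79) = (88/79)·(73/79).
First factor (88/79):
(88/79)
  = (9/79)    [88 ≡ 9 mod 79]
  = (79/9)    [QR: 9 ≡ 1 mod 4, sign kept]
  = (7/9)    [79 ≡ 7 mod 9]
  = (9/7)    [QR: 9 ≡ 1 mod 4, sign kept]
  = (2/7)    [9 ≡ 2 mod 7]
  = (1/7)    [7 ≡ 7 mod 8 ⇒ (2/7) = +1]
  = 1    [(1/7) = 1]
Second factor (73/79):
(73/79)
  = (79/73)    [QR: 73 ≡ 1 mod 4, sign kept]
  = (6/73)    [79 ≡ 6 mod 73]
  = (3/73)    [73 ≡ 1 mod 8 ⇒ (2/73) = +1]
  = (73/3)    [QR: 73 ≡ 1 mod 4, sign kept]
  = (1/3)    [73 ≡ 1 mod 3]
  = 1    [(1/3) = 1]
Product: (1)·(1) = 1.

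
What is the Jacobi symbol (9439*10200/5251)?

-1

By multiplicativity, (9439·10200/5251) = (9439/5251)·(10200/5251).
First factor (9439/5251):
(9439/5251)
  = (4188/5251)    [9439 ≡ 4188 mod 5251]
  = (1047/5251)    [5251 ≡ 3 mod 8 ⇒ (2/5251)^2 = +1]
  = -(5251/1047)    [QR: both ≡ 3 mod 4, sign flips]
  = -(16/1047)    [5251 ≡ 16 mod 1047]
  = -(1/1047)    [1047 ≡ 7 mod 8 ⇒ (2/1047)^4 = +1]
  = -1    [(1/1047) = 1]
Second factor (10200/5251):
(10200/5251)
  = (4949/5251)    [10200 ≡ 4949 mod 5251]
  = (5251/4949)    [QR: 4949 ≡ 1 mod 4, sign kept]
  = (302/4949)    [5251 ≡ 302 mod 4949]
  = -(151/4949)    [4949 ≡ 5 mod 8 ⇒ (2/4949) = -1]
  = -(4949/151)    [QR: 4949 ≡ 1 mod 4, sign kept]
  = -(117/151)    [4949 ≡ 117 mod 151]
  = -(151/117)    [QR: 117 ≡ 1 mod 4, sign kept]
  = -(34/117)    [151 ≡ 34 mod 117]
  = (17/117)    [117 ≡ 5 mod 8 ⇒ (2/117) = -1]
  = (117/17)    [QR: 17 ≡ 1 mod 4, sign kept]
  = (15/17)    [117 ≡ 15 mod 17]
  = (17/15)    [QR: 17 ≡ 1 mod 4, sign kept]
  = (2/15)    [17 ≡ 2 mod 15]
  = (1/15)    [15 ≡ 7 mod 8 ⇒ (2/15) = +1]
  = 1    [(1/15) = 1]
Product: (-1)·(1) = -1.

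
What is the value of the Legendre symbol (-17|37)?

-1

Pull out -1: (-17|37) = (-1|37)·(17|37). Since 37 ≡ 1 (mod 4), (-1|37) = +1. Now have (17|37).
17 ≡ 1 (mod 4), so quadratic reciprocity gives (17|37) = (37|17). Reduce: 37 ≡ 3 (mod 17). Now have (3|17).
17 ≡ 1 (mod 4), so quadratic reciprocity gives (3|17) = (17|3). Reduce: 17 ≡ 2 (mod 3). Now have (2|3).
Factor out 2: 2 = 2. Since 3 ≡ 3 (mod 8), (2|3) = -1. Now have -(1|3).
(1|3) = 1. Collecting the sign factors: -1.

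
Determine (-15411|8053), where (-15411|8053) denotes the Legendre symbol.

1

Reduce the numerator: -15411 ≡ 695 (mod 8053), so (-15411|8053) = (695|8053).
8053 ≡ 1 (mod 4), so quadratic reciprocity gives (695|8053) = (8053|695). Reduce: 8053 ≡ 408 (mod 695). Now have (408|695).
Factor out 2: 408 = 2^3·51. Since 695 ≡ 7 (mod 8), (2|695) = +1, and (2|695)^3 = +1. Now have (51|695).
Both 51 ≡ 3 and 695 ≡ 3 (mod 4), so reciprocity gives (51|695) = -(695|51). Reduce: 695 ≡ 32 (mod 51). Now have -(32|51).
Factor out 2: 32 = 2^5. Since 51 ≡ 3 (mod 8), (2|51) = -1, and (2|51)^5 = -1. Now have (1|51).
(1|51) = 1. Collecting the sign factors: 1.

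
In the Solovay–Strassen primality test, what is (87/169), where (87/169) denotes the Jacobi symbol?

1

169 ≡ 1 (mod 4), so quadratic reciprocity gives (87/169) = (169/87). Reduce: 169 ≡ 82 (mod 87). Now have (82/87).
Factor out 2: 82 = 2·41. Since 87 ≡ 7 (mod 8), (2/87) = +1. Now have (41/87).
41 ≡ 1 (mod 4), so quadratic reciprocity gives (41/87) = (87/41). Reduce: 87 ≡ 5 (mod 41). Now have (5/41).
5 ≡ 1 (mod 4), so quadratic reciprocity gives (5/41) = (41/5). Reduce: 41 ≡ 1 (mod 5). Now have (1/5).
(1/5) = 1. Collecting the sign factors: 1.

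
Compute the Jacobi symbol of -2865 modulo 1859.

-1

(-2865/1859)
  = (853/1859)    [-2865 ≡ 853 mod 1859]
  = (1859/853)    [QR: 853 ≡ 1 mod 4, sign kept]
  = (153/853)    [1859 ≡ 153 mod 853]
  = (853/153)    [QR: 153 ≡ 1 mod 4, sign kept]
  = (88/153)    [853 ≡ 88 mod 153]
  = (11/153)    [153 ≡ 1 mod 8 ⇒ (2/153)^3 = +1]
  = (153/11)    [QR: 153 ≡ 1 mod 4, sign kept]
  = (10/11)    [153 ≡ 10 mod 11]
  = -(5/11)    [11 ≡ 3 mod 8 ⇒ (2/11) = -1]
  = -(11/5)    [QR: 5 ≡ 1 mod 4, sign kept]
  = -(1/5)    [11 ≡ 1 mod 5]
  = -1    [(1/5) = 1]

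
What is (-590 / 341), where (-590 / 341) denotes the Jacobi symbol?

(-590 / 341)
  = (92 / 341)    [-590 ≡ 92 mod 341]
  = (23 / 341)    [341 ≡ 5 mod 8 ⇒ (2 / 341)^2 = +1]
  = (341 / 23)    [QR: 341 ≡ 1 mod 4, sign kept]
  = (19 / 23)    [341 ≡ 19 mod 23]
  = -(23 / 19)    [QR: both ≡ 3 mod 4, sign flips]
  = -(4 / 19)    [23 ≡ 4 mod 19]
  = -(1 / 19)    [19 ≡ 3 mod 8 ⇒ (2 / 19)^2 = +1]
  = -1    [(1 / 19) = 1]

-1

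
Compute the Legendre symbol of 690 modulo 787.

(690|787)
  = -(345|787)    [787 ≡ 3 mod 8 ⇒ (2|787) = -1]
  = -(787|345)    [QR: 345 ≡ 1 mod 4, sign kept]
  = -(97|345)    [787 ≡ 97 mod 345]
  = -(345|97)    [QR: 97 ≡ 1 mod 4, sign kept]
  = -(54|97)    [345 ≡ 54 mod 97]
  = -(27|97)    [97 ≡ 1 mod 8 ⇒ (2|97) = +1]
  = -(97|27)    [QR: 97 ≡ 1 mod 4, sign kept]
  = -(16|27)    [97 ≡ 16 mod 27]
  = -(1|27)    [27 ≡ 3 mod 8 ⇒ (2|27)^4 = +1]
  = -1    [(1|27) = 1]

-1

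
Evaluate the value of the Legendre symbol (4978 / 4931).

Reduce the numerator: 4978 ≡ 47 (mod 4931), so (4978 / 4931) = (47 / 4931).
Both 47 ≡ 3 and 4931 ≡ 3 (mod 4), so reciprocity gives (47 / 4931) = -(4931 / 47). Reduce: 4931 ≡ 43 (mod 47). Now have -(43 / 47).
Both 43 ≡ 3 and 47 ≡ 3 (mod 4), so reciprocity gives (43 / 47) = -(47 / 43). Reduce: 47 ≡ 4 (mod 43). Now have (4 / 43).
Factor out 2: 4 = 2^2. Since 43 ≡ 3 (mod 8), (2 / 43) = -1, and (2 / 43)^2 = +1. Now have (1 / 43).
(1 / 43) = 1. Collecting the sign factors: 1.

1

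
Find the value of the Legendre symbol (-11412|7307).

Pull out -1: (-11412|7307) = (-1|7307)·(11412|7307). Since 7307 ≡ 3 (mod 4), (-1|7307) = -1. Now have -(11412|7307).
Reduce the numerator: 11412 ≡ 4105 (mod 7307), so (11412|7307) = (4105|7307).
4105 ≡ 1 (mod 4), so quadratic reciprocity gives (4105|7307) = (7307|4105). Reduce: 7307 ≡ 3202 (mod 4105). Now have -(3202|4105).
Factor out 2: 3202 = 2·1601. Since 4105 ≡ 1 (mod 8), (2|4105) = +1. Now have -(1601|4105).
1601 ≡ 1 (mod 4), so quadratic reciprocity gives (1601|4105) = (4105|1601). Reduce: 4105 ≡ 903 (mod 1601). Now have -(903|1601).
1601 ≡ 1 (mod 4), so quadratic reciprocity gives (903|1601) = (1601|903). Reduce: 1601 ≡ 698 (mod 903). Now have -(698|903).
Factor out 2: 698 = 2·349. Since 903 ≡ 7 (mod 8), (2|903) = +1. Now have -(349|903).
349 ≡ 1 (mod 4), so quadratic reciprocity gives (349|903) = (903|349). Reduce: 903 ≡ 205 (mod 349). Now have -(205|349).
205 ≡ 1 (mod 4), so quadratic reciprocity gives (205|349) = (349|205). Reduce: 349 ≡ 144 (mod 205). Now have -(144|205).
Factor out 2: 144 = 2^4·9. Since 205 ≡ 5 (mod 8), (2|205) = -1, and (2|205)^4 = +1. Now have -(9|205).
9 ≡ 1 (mod 4), so quadratic reciprocity gives (9|205) = (205|9). Reduce: 205 ≡ 7 (mod 9). Now have -(7|9).
9 ≡ 1 (mod 4), so quadratic reciprocity gives (7|9) = (9|7). Reduce: 9 ≡ 2 (mod 7). Now have -(2|7).
Factor out 2: 2 = 2. Since 7 ≡ 7 (mod 8), (2|7) = +1. Now have -(1|7).
(1|7) = 1. Collecting the sign factors: -1.

-1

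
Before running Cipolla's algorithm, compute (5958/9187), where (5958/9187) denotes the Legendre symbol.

-1

(5958/9187)
  = -(2979/9187)    [9187 ≡ 3 mod 8 ⇒ (2/9187) = -1]
  = (9187/2979)    [QR: both ≡ 3 mod 4, sign flips]
  = (250/2979)    [9187 ≡ 250 mod 2979]
  = -(125/2979)    [2979 ≡ 3 mod 8 ⇒ (2/2979) = -1]
  = -(2979/125)    [QR: 125 ≡ 1 mod 4, sign kept]
  = -(104/125)    [2979 ≡ 104 mod 125]
  = (13/125)    [125 ≡ 5 mod 8 ⇒ (2/125)^3 = -1]
  = (125/13)    [QR: 13 ≡ 1 mod 4, sign kept]
  = (8/13)    [125 ≡ 8 mod 13]
  = -(1/13)    [13 ≡ 5 mod 8 ⇒ (2/13)^3 = -1]
  = -1    [(1/13) = 1]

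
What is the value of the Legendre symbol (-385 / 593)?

(-385 / 593)
  = (208 / 593)    [-385 ≡ 208 mod 593]
  = (13 / 593)    [593 ≡ 1 mod 8 ⇒ (2 / 593)^4 = +1]
  = (593 / 13)    [QR: 13 ≡ 1 mod 4, sign kept]
  = (8 / 13)    [593 ≡ 8 mod 13]
  = -(1 / 13)    [13 ≡ 5 mod 8 ⇒ (2 / 13)^3 = -1]
  = -1    [(1 / 13) = 1]

-1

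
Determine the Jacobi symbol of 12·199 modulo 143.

By multiplicativity, (12·199 / 143) = (12 / 143)·(199 / 143).
First factor (12 / 143):
(12 / 143)
  = (3 / 143)    [143 ≡ 7 mod 8 ⇒ (2 / 143)^2 = +1]
  = -(143 / 3)    [QR: both ≡ 3 mod 4, sign flips]
  = -(2 / 3)    [143 ≡ 2 mod 3]
  = (1 / 3)    [3 ≡ 3 mod 8 ⇒ (2 / 3) = -1]
  = 1    [(1 / 3) = 1]
Second factor (199 / 143):
(199 / 143)
  = (56 / 143)    [199 ≡ 56 mod 143]
  = (7 / 143)    [143 ≡ 7 mod 8 ⇒ (2 / 143)^3 = +1]
  = -(143 / 7)    [QR: both ≡ 3 mod 4, sign flips]
  = -(3 / 7)    [143 ≡ 3 mod 7]
  = (7 / 3)    [QR: both ≡ 3 mod 4, sign flips]
  = (1 / 3)    [7 ≡ 1 mod 3]
  = 1    [(1 / 3) = 1]
Product: (1)·(1) = 1.

1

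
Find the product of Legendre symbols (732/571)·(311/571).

1

By multiplicativity, (732·311/571) = (732/571)·(311/571).
First factor (732/571):
(732/571)
  = (161/571)    [732 ≡ 161 mod 571]
  = (571/161)    [QR: 161 ≡ 1 mod 4, sign kept]
  = (88/161)    [571 ≡ 88 mod 161]
  = (11/161)    [161 ≡ 1 mod 8 ⇒ (2/161)^3 = +1]
  = (161/11)    [QR: 161 ≡ 1 mod 4, sign kept]
  = (7/11)    [161 ≡ 7 mod 11]
  = -(11/7)    [QR: both ≡ 3 mod 4, sign flips]
  = -(4/7)    [11 ≡ 4 mod 7]
  = -(1/7)    [7 ≡ 7 mod 8 ⇒ (2/7)^2 = +1]
  = -1    [(1/7) = 1]
Second factor (311/571):
(311/571)
  = -(571/311)    [QR: both ≡ 3 mod 4, sign flips]
  = -(260/311)    [571 ≡ 260 mod 311]
  = -(65/311)    [311 ≡ 7 mod 8 ⇒ (2/311)^2 = +1]
  = -(311/65)    [QR: 65 ≡ 1 mod 4, sign kept]
  = -(51/65)    [311 ≡ 51 mod 65]
  = -(65/51)    [QR: 65 ≡ 1 mod 4, sign kept]
  = -(14/51)    [65 ≡ 14 mod 51]
  = (7/51)    [51 ≡ 3 mod 8 ⇒ (2/51) = -1]
  = -(51/7)    [QR: both ≡ 3 mod 4, sign flips]
  = -(2/7)    [51 ≡ 2 mod 7]
  = -(1/7)    [7 ≡ 7 mod 8 ⇒ (2/7) = +1]
  = -1    [(1/7) = 1]
Product: (-1)·(-1) = 1.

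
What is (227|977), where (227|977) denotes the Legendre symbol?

977 ≡ 1 (mod 4), so quadratic reciprocity gives (227|977) = (977|227). Reduce: 977 ≡ 69 (mod 227). Now have (69|227).
69 ≡ 1 (mod 4), so quadratic reciprocity gives (69|227) = (227|69). Reduce: 227 ≡ 20 (mod 69). Now have (20|69).
Factor out 2: 20 = 2^2·5. Since 69 ≡ 5 (mod 8), (2|69) = -1, and (2|69)^2 = +1. Now have (5|69).
5 ≡ 1 (mod 4), so quadratic reciprocity gives (5|69) = (69|5). Reduce: 69 ≡ 4 (mod 5). Now have (4|5).
Factor out 2: 4 = 2^2. Since 5 ≡ 5 (mod 8), (2|5) = -1, and (2|5)^2 = +1. Now have (1|5).
(1|5) = 1. Collecting the sign factors: 1.

1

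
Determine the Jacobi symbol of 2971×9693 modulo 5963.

By multiplicativity, (2971·9693/5963) = (2971/5963)·(9693/5963).
First factor (2971/5963):
(2971/5963)
  = -(5963/2971)    [QR: both ≡ 3 mod 4, sign flips]
  = -(21/2971)    [5963 ≡ 21 mod 2971]
  = -(2971/21)    [QR: 21 ≡ 1 mod 4, sign kept]
  = -(10/21)    [2971 ≡ 10 mod 21]
  = (5/21)    [21 ≡ 5 mod 8 ⇒ (2/21) = -1]
  = (21/5)    [QR: 5 ≡ 1 mod 4, sign kept]
  = (1/5)    [21 ≡ 1 mod 5]
  = 1    [(1/5) = 1]
Second factor (9693/5963):
(9693/5963)
  = (3730/5963)    [9693 ≡ 3730 mod 5963]
  = -(1865/5963)    [5963 ≡ 3 mod 8 ⇒ (2/5963) = -1]
  = -(5963/1865)    [QR: 1865 ≡ 1 mod 4, sign kept]
  = -(368/1865)    [5963 ≡ 368 mod 1865]
  = -(23/1865)    [1865 ≡ 1 mod 8 ⇒ (2/1865)^4 = +1]
  = -(1865/23)    [QR: 1865 ≡ 1 mod 4, sign kept]
  = -(2/23)    [1865 ≡ 2 mod 23]
  = -(1/23)    [23 ≡ 7 mod 8 ⇒ (2/23) = +1]
  = -1    [(1/23) = 1]
Product: (1)·(-1) = -1.

-1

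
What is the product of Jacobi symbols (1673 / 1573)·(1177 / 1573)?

0

By multiplicativity, (1673·1177 / 1573) = (1673 / 1573)·(1177 / 1573).
First factor (1673 / 1573):
(1673 / 1573)
  = (100 / 1573)    [1673 ≡ 100 mod 1573]
  = (25 / 1573)    [1573 ≡ 5 mod 8 ⇒ (2 / 1573)^2 = +1]
  = (1573 / 25)    [QR: 25 ≡ 1 mod 4, sign kept]
  = (23 / 25)    [1573 ≡ 23 mod 25]
  = (25 / 23)    [QR: 25 ≡ 1 mod 4, sign kept]
  = (2 / 23)    [25 ≡ 2 mod 23]
  = (1 / 23)    [23 ≡ 7 mod 8 ⇒ (2 / 23) = +1]
  = 1    [(1 / 23) = 1]
Second factor (1177 / 1573):
(1177 / 1573)
  = (1573 / 1177)    [QR: 1177 ≡ 1 mod 4, sign kept]
  = (396 / 1177)    [1573 ≡ 396 mod 1177]
  = (99 / 1177)    [1177 ≡ 1 mod 8 ⇒ (2 / 1177)^2 = +1]
  = (1177 / 99)    [QR: 1177 ≡ 1 mod 4, sign kept]
  = (88 / 99)    [1177 ≡ 88 mod 99]
  = -(11 / 99)    [99 ≡ 3 mod 8 ⇒ (2 / 99)^3 = -1]
  = (99 / 11)    [QR: both ≡ 3 mod 4, sign flips]
  = (0 / 11)    [99 ≡ 0 mod 11]
  = 0    [numerator 0, gcd > 1]
Product: (1)·(0) = 0.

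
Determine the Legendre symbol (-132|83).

-1

(-132|83)
  = (34|83)    [-132 ≡ 34 mod 83]
  = -(17|83)    [83 ≡ 3 mod 8 ⇒ (2|83) = -1]
  = -(83|17)    [QR: 17 ≡ 1 mod 4, sign kept]
  = -(15|17)    [83 ≡ 15 mod 17]
  = -(17|15)    [QR: 17 ≡ 1 mod 4, sign kept]
  = -(2|15)    [17 ≡ 2 mod 15]
  = -(1|15)    [15 ≡ 7 mod 8 ⇒ (2|15) = +1]
  = -1    [(1|15) = 1]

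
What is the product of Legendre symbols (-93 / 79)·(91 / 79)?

By multiplicativity, (-93·91 / 79) = (-93 / 79)·(91 / 79).
First factor (-93 / 79):
(-93 / 79)
  = (65 / 79)    [-93 ≡ 65 mod 79]
  = (79 / 65)    [QR: 65 ≡ 1 mod 4, sign kept]
  = (14 / 65)    [79 ≡ 14 mod 65]
  = (7 / 65)    [65 ≡ 1 mod 8 ⇒ (2 / 65) = +1]
  = (65 / 7)    [QR: 65 ≡ 1 mod 4, sign kept]
  = (2 / 7)    [65 ≡ 2 mod 7]
  = (1 / 7)    [7 ≡ 7 mod 8 ⇒ (2 / 7) = +1]
  = 1    [(1 / 7) = 1]
Second factor (91 / 79):
(91 / 79)
  = (12 / 79)    [91 ≡ 12 mod 79]
  = (3 / 79)    [79 ≡ 7 mod 8 ⇒ (2 / 79)^2 = +1]
  = -(79 / 3)    [QR: both ≡ 3 mod 4, sign flips]
  = -(1 / 3)    [79 ≡ 1 mod 3]
  = -1    [(1 / 3) = 1]
Product: (1)·(-1) = -1.

-1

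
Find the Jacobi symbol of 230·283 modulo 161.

By multiplicativity, (230·283/161) = (230/161)·(283/161).
First factor (230/161):
Reduce the numerator: 230 ≡ 69 (mod 161), so (230/161) = (69/161).
69 ≡ 1 (mod 4), so quadratic reciprocity gives (69/161) = (161/69). Reduce: 161 ≡ 23 (mod 69). Now have (23/69).
69 ≡ 1 (mod 4), so quadratic reciprocity gives (23/69) = (69/23). Reduce: 69 ≡ 0 (mod 23). Now have (0/23).
The numerator is now 0 with denominator 23 > 1: the symbol is 0.
Second factor (283/161):
Reduce the numerator: 283 ≡ 122 (mod 161), so (283/161) = (122/161).
Factor out 2: 122 = 2·61. Since 161 ≡ 1 (mod 8), (2/161) = +1. Now have (61/161).
61 ≡ 1 (mod 4), so quadratic reciprocity gives (61/161) = (161/61). Reduce: 161 ≡ 39 (mod 61). Now have (39/61).
61 ≡ 1 (mod 4), so quadratic reciprocity gives (39/61) = (61/39). Reduce: 61 ≡ 22 (mod 39). Now have (22/39).
Factor out 2: 22 = 2·11. Since 39 ≡ 7 (mod 8), (2/39) = +1. Now have (11/39).
Both 11 ≡ 3 and 39 ≡ 3 (mod 4), so reciprocity gives (11/39) = -(39/11). Reduce: 39 ≡ 6 (mod 11). Now have -(6/11).
Factor out 2: 6 = 2·3. Since 11 ≡ 3 (mod 8), (2/11) = -1. Now have (3/11).
Both 3 ≡ 3 and 11 ≡ 3 (mod 4), so reciprocity gives (3/11) = -(11/3). Reduce: 11 ≡ 2 (mod 3). Now have -(2/3).
Factor out 2: 2 = 2. Since 3 ≡ 3 (mod 8), (2/3) = -1. Now have (1/3).
(1/3) = 1. Collecting the sign factors: 1.
Product: (0)·(1) = 0.

0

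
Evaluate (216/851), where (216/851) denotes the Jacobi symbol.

(216/851)
  = -(27/851)    [851 ≡ 3 mod 8 ⇒ (2/851)^3 = -1]
  = (851/27)    [QR: both ≡ 3 mod 4, sign flips]
  = (14/27)    [851 ≡ 14 mod 27]
  = -(7/27)    [27 ≡ 3 mod 8 ⇒ (2/27) = -1]
  = (27/7)    [QR: both ≡ 3 mod 4, sign flips]
  = (6/7)    [27 ≡ 6 mod 7]
  = (3/7)    [7 ≡ 7 mod 8 ⇒ (2/7) = +1]
  = -(7/3)    [QR: both ≡ 3 mod 4, sign flips]
  = -(1/3)    [7 ≡ 1 mod 3]
  = -1    [(1/3) = 1]

-1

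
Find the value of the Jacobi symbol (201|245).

1

(201|245)
  = (245|201)    [QR: 201 ≡ 1 mod 4, sign kept]
  = (44|201)    [245 ≡ 44 mod 201]
  = (11|201)    [201 ≡ 1 mod 8 ⇒ (2|201)^2 = +1]
  = (201|11)    [QR: 201 ≡ 1 mod 4, sign kept]
  = (3|11)    [201 ≡ 3 mod 11]
  = -(11|3)    [QR: both ≡ 3 mod 4, sign flips]
  = -(2|3)    [11 ≡ 2 mod 3]
  = (1|3)    [3 ≡ 3 mod 8 ⇒ (2|3) = -1]
  = 1    [(1|3) = 1]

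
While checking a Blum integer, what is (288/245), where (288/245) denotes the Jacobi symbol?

Reduce the numerator: 288 ≡ 43 (mod 245), so (288/245) = (43/245).
245 ≡ 1 (mod 4), so quadratic reciprocity gives (43/245) = (245/43). Reduce: 245 ≡ 30 (mod 43). Now have (30/43).
Factor out 2: 30 = 2·15. Since 43 ≡ 3 (mod 8), (2/43) = -1. Now have -(15/43).
Both 15 ≡ 3 and 43 ≡ 3 (mod 4), so reciprocity gives (15/43) = -(43/15). Reduce: 43 ≡ 13 (mod 15). Now have (13/15).
13 ≡ 1 (mod 4), so quadratic reciprocity gives (13/15) = (15/13). Reduce: 15 ≡ 2 (mod 13). Now have (2/13).
Factor out 2: 2 = 2. Since 13 ≡ 5 (mod 8), (2/13) = -1. Now have -(1/13).
(1/13) = 1. Collecting the sign factors: -1.

-1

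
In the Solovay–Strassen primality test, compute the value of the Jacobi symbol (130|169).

(130|169)
  = (65|169)    [169 ≡ 1 mod 8 ⇒ (2|169) = +1]
  = (169|65)    [QR: 65 ≡ 1 mod 4, sign kept]
  = (39|65)    [169 ≡ 39 mod 65]
  = (65|39)    [QR: 65 ≡ 1 mod 4, sign kept]
  = (26|39)    [65 ≡ 26 mod 39]
  = (13|39)    [39 ≡ 7 mod 8 ⇒ (2|39) = +1]
  = (39|13)    [QR: 13 ≡ 1 mod 4, sign kept]
  = (0|13)    [39 ≡ 0 mod 13]
  = 0    [numerator 0, gcd > 1]

0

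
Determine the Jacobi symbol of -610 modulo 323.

Reduce the numerator: -610 ≡ 36 (mod 323), so (-610|323) = (36|323).
Factor out 2: 36 = 2^2·9. Since 323 ≡ 3 (mod 8), (2|323) = -1, and (2|323)^2 = +1. Now have (9|323).
9 ≡ 1 (mod 4), so quadratic reciprocity gives (9|323) = (323|9). Reduce: 323 ≡ 8 (mod 9). Now have (8|9).
Factor out 2: 8 = 2^3. Since 9 ≡ 1 (mod 8), (2|9) = +1, and (2|9)^3 = +1. Now have (1|9).
(1|9) = 1. Collecting the sign factors: 1.

1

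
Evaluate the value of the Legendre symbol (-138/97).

-1

(-138/97)
  = (56/97)    [-138 ≡ 56 mod 97]
  = (7/97)    [97 ≡ 1 mod 8 ⇒ (2/97)^3 = +1]
  = (97/7)    [QR: 97 ≡ 1 mod 4, sign kept]
  = (6/7)    [97 ≡ 6 mod 7]
  = (3/7)    [7 ≡ 7 mod 8 ⇒ (2/7) = +1]
  = -(7/3)    [QR: both ≡ 3 mod 4, sign flips]
  = -(1/3)    [7 ≡ 1 mod 3]
  = -1    [(1/3) = 1]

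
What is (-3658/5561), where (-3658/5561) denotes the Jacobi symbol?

Reduce the numerator: -3658 ≡ 1903 (mod 5561), so (-3658/5561) = (1903/5561).
5561 ≡ 1 (mod 4), so quadratic reciprocity gives (1903/5561) = (5561/1903). Reduce: 5561 ≡ 1755 (mod 1903). Now have (1755/1903).
Both 1755 ≡ 3 and 1903 ≡ 3 (mod 4), so reciprocity gives (1755/1903) = -(1903/1755). Reduce: 1903 ≡ 148 (mod 1755). Now have -(148/1755).
Factor out 2: 148 = 2^2·37. Since 1755 ≡ 3 (mod 8), (2/1755) = -1, and (2/1755)^2 = +1. Now have -(37/1755).
37 ≡ 1 (mod 4), so quadratic reciprocity gives (37/1755) = (1755/37). Reduce: 1755 ≡ 16 (mod 37). Now have -(16/37).
Factor out 2: 16 = 2^4. Since 37 ≡ 5 (mod 8), (2/37) = -1, and (2/37)^4 = +1. Now have -(1/37).
(1/37) = 1. Collecting the sign factors: -1.

-1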